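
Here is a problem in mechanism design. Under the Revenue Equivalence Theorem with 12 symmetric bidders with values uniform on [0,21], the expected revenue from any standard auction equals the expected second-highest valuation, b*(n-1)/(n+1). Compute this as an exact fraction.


Step 1: By Revenue Equivalence, expected revenue = b*(n-1)/(n+1)
Step 2: Substituting n = 12, b = 21
Step 3: Revenue = 21*(12-1)/(12+1) = 21*11/13
Step 4: Revenue = 231/13

231/13


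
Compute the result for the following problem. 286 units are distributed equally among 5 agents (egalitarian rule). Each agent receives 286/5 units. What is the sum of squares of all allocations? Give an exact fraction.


Step 1: Each agent's share = 286/5
Step 2: Square of each share = (286/5)^2 = 81796/25
Step 3: Sum of squares = 5 * 81796/25 = 81796/5

81796/5


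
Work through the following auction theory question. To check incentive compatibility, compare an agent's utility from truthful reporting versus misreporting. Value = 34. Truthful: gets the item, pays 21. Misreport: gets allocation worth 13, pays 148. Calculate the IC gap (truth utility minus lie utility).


Step 1: U(truth) = value - payment = 34 - 21 = 13
Step 2: U(lie) = allocation - payment = 13 - 148 = -135
Step 3: IC gap = 13 - (-135) = 148

148


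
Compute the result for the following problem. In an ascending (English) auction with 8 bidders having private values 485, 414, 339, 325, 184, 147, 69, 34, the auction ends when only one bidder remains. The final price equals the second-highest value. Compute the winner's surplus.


Step 1: Identify the highest value: 485
Step 2: Identify the second-highest value: 414
Step 3: The final price = second-highest value = 414
Step 4: Surplus = 485 - 414 = 71

71


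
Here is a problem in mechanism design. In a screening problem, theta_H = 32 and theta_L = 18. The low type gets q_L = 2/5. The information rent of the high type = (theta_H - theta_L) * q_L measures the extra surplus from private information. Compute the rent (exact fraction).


Step 1: theta_H - theta_L = 32 - 18 = 14
Step 2: Information rent = (theta_H - theta_L) * q_L
Step 3: = 14 * 2/5
Step 4: = 28/5

28/5


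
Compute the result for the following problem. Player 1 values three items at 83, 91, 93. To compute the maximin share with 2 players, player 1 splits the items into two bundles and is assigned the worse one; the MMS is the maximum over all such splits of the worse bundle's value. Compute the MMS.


Step 1: Item values = 83, 91, 93
Step 2: Enumerate all 2-bundle partitions and take the smaller bundle:
  Partition 1: {83} vs {91,93} -> bundles 83, 184; min = 83
  Partition 2: {91} vs {83,93} -> bundles 91, 176; min = 91
  Partition 3: {93} vs {83,91} -> bundles 93, 174; min = 93
Step 3: MMS = max(83, 91, 93) = 93

93


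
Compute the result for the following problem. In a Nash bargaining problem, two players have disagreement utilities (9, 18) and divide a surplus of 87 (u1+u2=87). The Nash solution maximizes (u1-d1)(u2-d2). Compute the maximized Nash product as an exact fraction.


Step 1: The Nash solution splits surplus symmetrically above the disagreement point
Step 2: u1 = (total + d1 - d2)/2 = (87 + 9 - 18)/2 = 39
Step 3: u2 = (total - d1 + d2)/2 = (87 - 9 + 18)/2 = 48
Step 4: Nash product = (39 - 9) * (48 - 18)
Step 5: = 30 * 30 = 900

900


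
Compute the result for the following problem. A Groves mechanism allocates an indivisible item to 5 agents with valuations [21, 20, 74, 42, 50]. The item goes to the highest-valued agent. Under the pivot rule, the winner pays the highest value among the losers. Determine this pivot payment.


Step 1: The efficient winner is agent 2 with value 74
Step 2: Other agents' values: [21, 20, 42, 50]
Step 3: Pivot payment = max(others) = 50
Step 4: The winner pays 50

50


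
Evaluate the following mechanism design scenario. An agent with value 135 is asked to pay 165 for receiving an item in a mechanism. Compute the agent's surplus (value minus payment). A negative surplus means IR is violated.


Step 1: Surplus = value - payment = 135 - 165 = -30
Step 2: IR is violated (surplus < 0)

-30


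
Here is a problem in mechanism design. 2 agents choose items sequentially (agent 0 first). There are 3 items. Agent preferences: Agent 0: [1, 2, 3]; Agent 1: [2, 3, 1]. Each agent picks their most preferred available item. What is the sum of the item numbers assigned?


Step 1: Agent 0 picks item 1
Step 2: Agent 1 picks item 2
Step 3: Sum = 1 + 2 = 3

3


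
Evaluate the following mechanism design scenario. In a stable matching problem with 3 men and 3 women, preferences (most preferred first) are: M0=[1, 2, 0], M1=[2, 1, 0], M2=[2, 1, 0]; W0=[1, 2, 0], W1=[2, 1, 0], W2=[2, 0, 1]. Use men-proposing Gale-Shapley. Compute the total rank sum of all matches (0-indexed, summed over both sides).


Step 1: Run Gale-Shapley (men propose, women hold best offer):
  M0 proposes to W1; she accepts
  M1 proposes to W2; she accepts
  M2 proposes to W2; she switches from M1
  M1 proposes to W1; she switches from M0
  M0 proposes to W2; rejected
  M0 proposes to W0; she accepts
Step 2: Final matching: W0-M0, W1-M1, W2-M2
Step 3: 0-indexed ranks (man's rank of his match, then woman's): 2 + 2 + 1 + 1 + 0 + 0
Step 4: Total rank sum = 6

6


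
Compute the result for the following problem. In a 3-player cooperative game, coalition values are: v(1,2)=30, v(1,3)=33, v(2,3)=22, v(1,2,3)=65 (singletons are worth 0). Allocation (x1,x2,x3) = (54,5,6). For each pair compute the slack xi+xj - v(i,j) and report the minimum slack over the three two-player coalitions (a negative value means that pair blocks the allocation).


Step 1: Slack for coalition (1,2): x1+x2 - v12 = 59 - 30 = 29
Step 2: Slack for coalition (1,3): x1+x3 - v13 = 60 - 33 = 27
Step 3: Slack for coalition (2,3): x2+x3 - v23 = 11 - 22 = -11
Step 4: Minimum slack = min(29, 27, -11) = -11, attained by (2,3); coalition (2,3) can block (slack < 0), so the allocation is not in the core

-11


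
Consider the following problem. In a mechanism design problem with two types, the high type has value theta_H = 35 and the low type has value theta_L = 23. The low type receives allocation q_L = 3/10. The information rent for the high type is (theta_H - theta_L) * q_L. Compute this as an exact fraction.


Step 1: theta_H - theta_L = 35 - 23 = 12
Step 2: Information rent = (theta_H - theta_L) * q_L
Step 3: = 12 * 3/10
Step 4: = 18/5

18/5


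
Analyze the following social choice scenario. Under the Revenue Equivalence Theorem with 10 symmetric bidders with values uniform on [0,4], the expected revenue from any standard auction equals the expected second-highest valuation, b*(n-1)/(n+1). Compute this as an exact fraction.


Step 1: By Revenue Equivalence, expected revenue = b*(n-1)/(n+1)
Step 2: Substituting n = 10, b = 4
Step 3: Revenue = 4*(10-1)/(10+1) = 4*9/11
Step 4: Revenue = 36/11

36/11


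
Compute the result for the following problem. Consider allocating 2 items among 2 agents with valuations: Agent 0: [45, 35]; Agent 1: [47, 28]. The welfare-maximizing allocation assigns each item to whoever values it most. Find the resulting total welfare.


Step 1: For each item, find the maximum value among all agents.
Step 2: Item 0 -> Agent 1 (value 47)
Step 3: Item 1 -> Agent 0 (value 35)
Step 4: Total welfare = 47 + 35 = 82

82


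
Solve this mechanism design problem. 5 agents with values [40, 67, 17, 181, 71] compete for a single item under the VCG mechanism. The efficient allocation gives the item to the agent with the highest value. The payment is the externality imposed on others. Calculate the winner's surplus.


Step 1: The winner is the agent with the highest value: agent 3 with value 181
Step 2: Values of other agents: [40, 67, 17, 71]
Step 3: VCG payment = max of others' values = 71
Step 4: Surplus = 181 - 71 = 110

110


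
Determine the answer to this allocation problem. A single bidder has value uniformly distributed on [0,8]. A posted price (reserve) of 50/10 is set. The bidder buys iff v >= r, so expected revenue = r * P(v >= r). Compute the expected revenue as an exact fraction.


Step 1: Posted price r = 5, value support [0,8]
Step 2: P(v >= r) = (8 - 5)/8 = 3/8
Step 3: Expected revenue = r * P(v >= r) = 5 * 3/8
Step 4: Revenue = 15/8

15/8


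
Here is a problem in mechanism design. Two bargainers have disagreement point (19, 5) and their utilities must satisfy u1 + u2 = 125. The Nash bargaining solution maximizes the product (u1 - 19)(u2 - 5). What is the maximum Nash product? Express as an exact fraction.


Step 1: The Nash solution splits surplus symmetrically above the disagreement point
Step 2: u1 = (total + d1 - d2)/2 = (125 + 19 - 5)/2 = 139/2
Step 3: u2 = (total - d1 + d2)/2 = (125 - 19 + 5)/2 = 111/2
Step 4: Nash product = (139/2 - 19) * (111/2 - 5)
Step 5: = 101/2 * 101/2 = 10201/4

10201/4


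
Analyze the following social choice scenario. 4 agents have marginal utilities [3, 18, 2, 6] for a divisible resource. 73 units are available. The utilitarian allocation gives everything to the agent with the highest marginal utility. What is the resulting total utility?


Step 1: The marginal utilities are [3, 18, 2, 6]
Step 2: The highest marginal utility is 18
Step 3: All 73 units go to that agent
Step 4: Total utility = 18 * 73 = 1314

1314


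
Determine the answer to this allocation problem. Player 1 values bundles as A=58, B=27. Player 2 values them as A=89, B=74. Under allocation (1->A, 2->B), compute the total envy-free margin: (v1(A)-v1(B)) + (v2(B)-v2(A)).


Step 1: Player 1's margin = v1(A) - v1(B) = 58 - 27 = 31
Step 2: Player 2's margin = v2(B) - v2(A) = 74 - 89 = -15
Step 3: Total margin = 31 + -15 = 16

16


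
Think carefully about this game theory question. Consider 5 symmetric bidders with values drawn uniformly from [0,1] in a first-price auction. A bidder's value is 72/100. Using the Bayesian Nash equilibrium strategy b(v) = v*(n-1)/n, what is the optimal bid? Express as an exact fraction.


Step 1: The symmetric BNE bidding function is b(v) = v * (n-1) / n
Step 2: Substitute v = 18/25 and n = 5
Step 3: b = 18/25 * 4/5
Step 4: b = 72/125

72/125


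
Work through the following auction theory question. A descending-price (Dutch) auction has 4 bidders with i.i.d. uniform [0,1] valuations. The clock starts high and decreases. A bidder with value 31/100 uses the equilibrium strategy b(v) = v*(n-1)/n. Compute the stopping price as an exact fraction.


Step 1: Dutch auctions are strategically equivalent to first-price auctions
Step 2: The equilibrium bid is b(v) = v*(n-1)/n
Step 3: b = 31/100 * 3/4
Step 4: b = 93/400

93/400


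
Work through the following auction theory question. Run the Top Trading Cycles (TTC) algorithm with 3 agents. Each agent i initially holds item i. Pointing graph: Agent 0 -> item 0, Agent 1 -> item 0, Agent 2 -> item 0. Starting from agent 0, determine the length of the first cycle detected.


Step 1: Trace the pointer graph from agent 0: 0 -> 0
Step 2: A cycle is detected when we revisit agent 0
Step 3: The cycle is: 0 -> 0
Step 4: Cycle length = 1

1


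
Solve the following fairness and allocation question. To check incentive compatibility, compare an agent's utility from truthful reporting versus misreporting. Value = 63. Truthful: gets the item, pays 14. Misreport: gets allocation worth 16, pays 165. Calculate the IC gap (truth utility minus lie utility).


Step 1: U(truth) = value - payment = 63 - 14 = 49
Step 2: U(lie) = allocation - payment = 16 - 165 = -149
Step 3: IC gap = 49 - (-149) = 198

198


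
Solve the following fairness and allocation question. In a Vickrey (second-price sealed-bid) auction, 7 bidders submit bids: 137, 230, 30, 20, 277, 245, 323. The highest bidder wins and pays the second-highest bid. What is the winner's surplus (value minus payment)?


Step 1: Sort bids in descending order: 323, 277, 245, 230, 137, 30, 20
Step 2: The winning bid is the highest: 323
Step 3: The payment equals the second-highest bid: 277
Step 4: Surplus = winner's bid - payment = 323 - 277 = 46

46


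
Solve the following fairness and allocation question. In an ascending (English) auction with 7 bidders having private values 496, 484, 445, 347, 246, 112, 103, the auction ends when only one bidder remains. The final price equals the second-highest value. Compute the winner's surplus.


Step 1: Identify the highest value: 496
Step 2: Identify the second-highest value: 484
Step 3: The final price = second-highest value = 484
Step 4: Surplus = 496 - 484 = 12

12


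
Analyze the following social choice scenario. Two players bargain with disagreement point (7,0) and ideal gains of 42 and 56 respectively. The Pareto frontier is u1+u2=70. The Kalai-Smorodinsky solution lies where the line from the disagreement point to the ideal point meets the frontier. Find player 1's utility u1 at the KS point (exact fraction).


Step 1: At the KS point, (u1-d1)/r1 = (u2-d2)/r2 = t and u1+u2 = 70
Step 2: u1 = d1 + r1*t and u2 = d2 + r2*t, so (d1 + r1*t) + (d2 + r2*t) = 70
Step 3: t = (70 - 7 - 0)/(42 + 56) = 63/98 = 9/14
Step 4: u1 = d1 + r1*t = 7 + 42 * 9/14 = 34
Step 5: (Check: u2 = d2 + r2*t = 36; u1+u2 = 34 + 36 = 70, on the frontier.)

34


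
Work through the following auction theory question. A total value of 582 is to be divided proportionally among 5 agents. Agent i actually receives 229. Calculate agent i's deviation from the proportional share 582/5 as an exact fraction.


Step 1: Proportional share = 582/5
Step 2: Agent's actual allocation = 229
Step 3: Excess = 229 - 582/5 = 563/5

563/5


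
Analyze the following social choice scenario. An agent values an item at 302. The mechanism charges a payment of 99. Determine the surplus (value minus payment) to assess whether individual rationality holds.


Step 1: Surplus = value - payment = 302 - 99 = 203
Step 2: IR is satisfied (surplus >= 0)

203


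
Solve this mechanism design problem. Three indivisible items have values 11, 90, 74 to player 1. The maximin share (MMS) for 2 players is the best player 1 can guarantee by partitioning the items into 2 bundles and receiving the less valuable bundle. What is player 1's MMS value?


Step 1: Item values = 11, 90, 74
Step 2: Enumerate all 2-bundle partitions and take the smaller bundle:
  Partition 1: {11} vs {90,74} -> bundles 11, 164; min = 11
  Partition 2: {90} vs {11,74} -> bundles 90, 85; min = 85
  Partition 3: {74} vs {11,90} -> bundles 74, 101; min = 74
Step 3: MMS = max(11, 85, 74) = 85

85


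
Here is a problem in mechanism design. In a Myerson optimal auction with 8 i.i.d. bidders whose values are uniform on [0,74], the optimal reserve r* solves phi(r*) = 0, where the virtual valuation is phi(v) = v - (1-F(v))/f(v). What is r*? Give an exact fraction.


Step 1: For U[0,74], F(v) = v/74 and f(v) = 1/74
Step 2: phi(v) = v - (1 - v/74)/(1/74) = v - (74 - v) = 2v - 74
Step 3: Set phi(r*) = 0: 2r* - 74 = 0
Step 4: r* = 74/2 = 37 (the number of bidders n = 8 does not enter)

37


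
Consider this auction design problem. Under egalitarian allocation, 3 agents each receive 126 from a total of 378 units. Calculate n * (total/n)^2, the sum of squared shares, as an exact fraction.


Step 1: Each agent's share = 378/3 = 126
Step 2: Square of each share = (126)^2 = 15876
Step 3: Sum of squares = 3 * 15876 = 47628

47628


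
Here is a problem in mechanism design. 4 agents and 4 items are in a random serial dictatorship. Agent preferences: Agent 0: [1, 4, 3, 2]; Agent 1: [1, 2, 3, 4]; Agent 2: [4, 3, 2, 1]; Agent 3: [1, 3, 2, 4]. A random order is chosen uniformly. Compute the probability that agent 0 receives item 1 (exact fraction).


Step 1: Agent 0 wants item 1
Step 2: There are 24 possible orderings of agents
Step 3: In 8 orderings, agent 0 gets item 1
Step 4: Probability = 8/24 = 1/3

1/3


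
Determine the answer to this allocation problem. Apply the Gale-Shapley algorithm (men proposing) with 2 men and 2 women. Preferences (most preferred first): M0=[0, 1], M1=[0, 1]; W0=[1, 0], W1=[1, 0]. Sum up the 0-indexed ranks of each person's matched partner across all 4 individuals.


Step 1: Run Gale-Shapley (men propose, women hold best offer):
  M0 proposes to W0; she accepts
  M1 proposes to W0; she switches from M0
  M0 proposes to W1; she accepts
Step 2: Final matching: W0-M1, W1-M0
Step 3: 0-indexed ranks (man's rank of his match, then woman's): 0 + 0 + 1 + 1
Step 4: Total rank sum = 2

2


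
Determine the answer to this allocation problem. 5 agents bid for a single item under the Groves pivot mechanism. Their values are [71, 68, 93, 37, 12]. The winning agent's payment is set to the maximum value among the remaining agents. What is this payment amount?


Step 1: The efficient winner is agent 2 with value 93
Step 2: Other agents' values: [71, 68, 37, 12]
Step 3: Pivot payment = max(others) = 71
Step 4: The winner pays 71

71


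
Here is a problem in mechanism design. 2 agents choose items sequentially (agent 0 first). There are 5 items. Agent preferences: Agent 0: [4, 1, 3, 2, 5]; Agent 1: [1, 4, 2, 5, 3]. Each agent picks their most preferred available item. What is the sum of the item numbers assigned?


Step 1: Agent 0 picks item 4
Step 2: Agent 1 picks item 1
Step 3: Sum = 4 + 1 = 5

5


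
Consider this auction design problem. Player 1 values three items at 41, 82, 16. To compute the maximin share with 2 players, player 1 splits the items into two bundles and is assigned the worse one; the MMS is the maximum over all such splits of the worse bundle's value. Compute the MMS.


Step 1: Item values = 41, 82, 16
Step 2: Enumerate all 2-bundle partitions and take the smaller bundle:
  Partition 1: {41} vs {82,16} -> bundles 41, 98; min = 41
  Partition 2: {82} vs {41,16} -> bundles 82, 57; min = 57
  Partition 3: {16} vs {41,82} -> bundles 16, 123; min = 16
Step 3: MMS = max(41, 57, 16) = 57

57


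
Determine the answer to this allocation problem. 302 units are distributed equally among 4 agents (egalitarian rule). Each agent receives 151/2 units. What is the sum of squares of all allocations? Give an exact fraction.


Step 1: Each agent's share = 302/4 = 151/2
Step 2: Square of each share = (151/2)^2 = 22801/4
Step 3: Sum of squares = 4 * 22801/4 = 22801

22801


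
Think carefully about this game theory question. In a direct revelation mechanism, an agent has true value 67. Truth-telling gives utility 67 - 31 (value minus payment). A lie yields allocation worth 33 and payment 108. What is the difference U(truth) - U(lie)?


Step 1: U(truth) = value - payment = 67 - 31 = 36
Step 2: U(lie) = allocation - payment = 33 - 108 = -75
Step 3: IC gap = 36 - (-75) = 111

111


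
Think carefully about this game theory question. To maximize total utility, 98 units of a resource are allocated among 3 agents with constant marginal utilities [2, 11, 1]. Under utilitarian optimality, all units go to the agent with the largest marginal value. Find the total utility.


Step 1: The marginal utilities are [2, 11, 1]
Step 2: The highest marginal utility is 11
Step 3: All 98 units go to that agent
Step 4: Total utility = 11 * 98 = 1078

1078


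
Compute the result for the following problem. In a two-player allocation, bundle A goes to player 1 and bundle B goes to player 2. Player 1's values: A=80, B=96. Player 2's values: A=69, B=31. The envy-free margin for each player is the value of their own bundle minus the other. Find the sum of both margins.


Step 1: Player 1's margin = v1(A) - v1(B) = 80 - 96 = -16
Step 2: Player 2's margin = v2(B) - v2(A) = 31 - 69 = -38
Step 3: Total margin = -16 + -38 = -54

-54


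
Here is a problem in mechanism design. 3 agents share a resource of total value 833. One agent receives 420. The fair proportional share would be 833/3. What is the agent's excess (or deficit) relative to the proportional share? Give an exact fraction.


Step 1: Proportional share = 833/3
Step 2: Agent's actual allocation = 420
Step 3: Excess = 420 - 833/3 = 427/3

427/3


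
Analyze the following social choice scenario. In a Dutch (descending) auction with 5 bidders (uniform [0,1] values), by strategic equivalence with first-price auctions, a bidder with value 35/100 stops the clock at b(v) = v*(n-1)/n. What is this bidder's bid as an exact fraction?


Step 1: Dutch auctions are strategically equivalent to first-price auctions
Step 2: The equilibrium bid is b(v) = v*(n-1)/n
Step 3: b = 7/20 * 4/5
Step 4: b = 7/25

7/25


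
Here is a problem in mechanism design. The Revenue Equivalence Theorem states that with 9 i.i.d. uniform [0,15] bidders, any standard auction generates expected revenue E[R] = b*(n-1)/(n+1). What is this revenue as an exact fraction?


Step 1: By Revenue Equivalence, expected revenue = b*(n-1)/(n+1)
Step 2: Substituting n = 9, b = 15
Step 3: Revenue = 15*(9-1)/(9+1) = 15*8/10
Step 4: Revenue = 120/10 = 12

12


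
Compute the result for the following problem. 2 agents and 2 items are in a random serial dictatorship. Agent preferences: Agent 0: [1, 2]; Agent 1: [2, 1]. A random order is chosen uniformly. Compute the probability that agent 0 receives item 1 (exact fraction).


Step 1: Agent 0 wants item 1
Step 2: There are 2 possible orderings of agents
Step 3: In 2 orderings, agent 0 gets item 1
Step 4: Probability = 2/2 = 1

1


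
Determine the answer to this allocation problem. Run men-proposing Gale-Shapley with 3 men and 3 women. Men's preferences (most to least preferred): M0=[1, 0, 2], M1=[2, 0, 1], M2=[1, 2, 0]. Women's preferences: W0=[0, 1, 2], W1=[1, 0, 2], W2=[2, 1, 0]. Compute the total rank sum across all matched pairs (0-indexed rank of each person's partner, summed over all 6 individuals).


Step 1: Run Gale-Shapley (men propose, women hold best offer):
  M0 proposes to W1; she accepts
  M1 proposes to W2; she accepts
  M2 proposes to W1; rejected
  M2 proposes to W2; she switches from M1
  M1 proposes to W0; she accepts
Step 2: Final matching: W0-M1, W1-M0, W2-M2
Step 3: 0-indexed ranks (man's rank of his match, then woman's): 1 + 1 + 0 + 1 + 1 + 0
Step 4: Total rank sum = 4

4


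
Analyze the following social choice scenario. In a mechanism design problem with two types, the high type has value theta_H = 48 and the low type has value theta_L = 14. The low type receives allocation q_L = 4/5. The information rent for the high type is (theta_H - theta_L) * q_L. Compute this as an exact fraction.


Step 1: theta_H - theta_L = 48 - 14 = 34
Step 2: Information rent = (theta_H - theta_L) * q_L
Step 3: = 34 * 4/5
Step 4: = 136/5

136/5


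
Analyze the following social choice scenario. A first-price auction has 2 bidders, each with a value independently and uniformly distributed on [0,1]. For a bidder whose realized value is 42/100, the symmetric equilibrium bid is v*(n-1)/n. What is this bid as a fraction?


Step 1: The symmetric BNE bidding function is b(v) = v * (n-1) / n
Step 2: Substitute v = 21/50 and n = 2
Step 3: b = 21/50 * 1/2
Step 4: b = 21/100

21/100


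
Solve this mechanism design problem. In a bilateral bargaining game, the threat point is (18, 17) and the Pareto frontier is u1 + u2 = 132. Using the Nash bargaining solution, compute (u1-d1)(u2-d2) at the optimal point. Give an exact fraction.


Step 1: The Nash solution splits surplus symmetrically above the disagreement point
Step 2: u1 = (total + d1 - d2)/2 = (132 + 18 - 17)/2 = 133/2
Step 3: u2 = (total - d1 + d2)/2 = (132 - 18 + 17)/2 = 131/2
Step 4: Nash product = (133/2 - 18) * (131/2 - 17)
Step 5: = 97/2 * 97/2 = 9409/4

9409/4


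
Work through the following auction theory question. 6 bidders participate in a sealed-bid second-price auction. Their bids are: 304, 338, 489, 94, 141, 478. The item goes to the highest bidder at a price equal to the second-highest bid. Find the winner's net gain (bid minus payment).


Step 1: Sort bids in descending order: 489, 478, 338, 304, 141, 94
Step 2: The winning bid is the highest: 489
Step 3: The payment equals the second-highest bid: 478
Step 4: Surplus = winner's bid - payment = 489 - 478 = 11

11


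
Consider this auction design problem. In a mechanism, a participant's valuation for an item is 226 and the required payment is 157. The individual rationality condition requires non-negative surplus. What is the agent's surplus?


Step 1: Surplus = value - payment = 226 - 157 = 69
Step 2: IR is satisfied (surplus >= 0)

69


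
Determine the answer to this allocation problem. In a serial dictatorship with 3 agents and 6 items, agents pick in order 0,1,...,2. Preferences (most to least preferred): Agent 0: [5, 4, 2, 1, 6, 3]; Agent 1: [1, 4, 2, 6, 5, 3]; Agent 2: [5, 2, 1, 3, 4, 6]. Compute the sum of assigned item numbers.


Step 1: Agent 0 picks item 5
Step 2: Agent 1 picks item 1
Step 3: Agent 2 picks item 2
Step 4: Sum = 5 + 1 + 2 = 8

8


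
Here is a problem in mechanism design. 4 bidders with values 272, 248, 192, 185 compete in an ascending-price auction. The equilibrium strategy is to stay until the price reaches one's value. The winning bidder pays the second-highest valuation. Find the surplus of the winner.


Step 1: Identify the highest value: 272
Step 2: Identify the second-highest value: 248
Step 3: The final price = second-highest value = 248
Step 4: Surplus = 272 - 248 = 24

24


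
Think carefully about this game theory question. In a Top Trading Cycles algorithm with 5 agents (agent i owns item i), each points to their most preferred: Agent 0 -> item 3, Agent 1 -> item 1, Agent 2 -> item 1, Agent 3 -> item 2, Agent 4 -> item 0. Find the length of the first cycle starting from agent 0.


Step 1: Trace the pointer graph from agent 0: 0 -> 3 -> 2 -> 1 -> 1
Step 2: A cycle is detected when we revisit agent 1
Step 3: The cycle is: 1 -> 1
Step 4: Cycle length = 1

1


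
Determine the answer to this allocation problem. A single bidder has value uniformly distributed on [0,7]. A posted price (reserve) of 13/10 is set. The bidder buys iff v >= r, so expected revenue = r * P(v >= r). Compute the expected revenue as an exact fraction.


Step 1: Posted price r = 13/10, value support [0,7]
Step 2: P(v >= r) = (7 - 13/10)/7 = 57/70
Step 3: Expected revenue = r * P(v >= r) = 13/10 * 57/70
Step 4: Revenue = 741/700

741/700


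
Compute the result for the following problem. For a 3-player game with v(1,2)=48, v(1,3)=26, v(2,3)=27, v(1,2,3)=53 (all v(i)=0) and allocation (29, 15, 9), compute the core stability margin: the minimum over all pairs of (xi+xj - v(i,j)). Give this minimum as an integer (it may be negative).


Step 1: Slack for coalition (1,2): x1+x2 - v12 = 44 - 48 = -4
Step 2: Slack for coalition (1,3): x1+x3 - v13 = 38 - 26 = 12
Step 3: Slack for coalition (2,3): x2+x3 - v23 = 24 - 27 = -3
Step 4: Minimum slack = min(-4, 12, -3) = -4, attained by (1,2); coalition (1,2) can block (slack < 0), so the allocation is not in the core

-4


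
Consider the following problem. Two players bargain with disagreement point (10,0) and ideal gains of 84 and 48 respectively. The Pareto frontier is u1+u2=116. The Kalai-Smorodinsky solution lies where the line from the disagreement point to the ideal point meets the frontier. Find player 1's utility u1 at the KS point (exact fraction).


Step 1: At the KS point, (u1-d1)/r1 = (u2-d2)/r2 = t and u1+u2 = 116
Step 2: u1 = d1 + r1*t and u2 = d2 + r2*t, so (d1 + r1*t) + (d2 + r2*t) = 116
Step 3: t = (116 - 10 - 0)/(84 + 48) = 106/132 = 53/66
Step 4: u1 = d1 + r1*t = 10 + 84 * 53/66 = 852/11
Step 5: (Check: u2 = d2 + r2*t = 424/11; u1+u2 = 852/11 + 424/11 = 116, on the frontier.)

852/11


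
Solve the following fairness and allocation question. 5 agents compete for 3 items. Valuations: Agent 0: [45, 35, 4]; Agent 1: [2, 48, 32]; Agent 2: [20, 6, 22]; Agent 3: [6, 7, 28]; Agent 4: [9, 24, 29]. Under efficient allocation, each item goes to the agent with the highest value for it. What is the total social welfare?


Step 1: For each item, find the maximum value among all agents.
Step 2: Item 0 -> Agent 0 (value 45)
Step 3: Item 1 -> Agent 1 (value 48)
Step 4: Item 2 -> Agent 1 (value 32)
Step 5: Total welfare = 45 + 48 + 32 = 125

125


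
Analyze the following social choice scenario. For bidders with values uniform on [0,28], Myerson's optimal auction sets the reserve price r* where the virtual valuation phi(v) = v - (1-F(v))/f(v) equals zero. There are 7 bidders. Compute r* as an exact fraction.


Step 1: For U[0,28], F(v) = v/28 and f(v) = 1/28
Step 2: phi(v) = v - (1 - v/28)/(1/28) = v - (28 - v) = 2v - 28
Step 3: Set phi(r*) = 0: 2r* - 28 = 0
Step 4: r* = 28/2 = 14 (the number of bidders n = 7 does not enter)

14


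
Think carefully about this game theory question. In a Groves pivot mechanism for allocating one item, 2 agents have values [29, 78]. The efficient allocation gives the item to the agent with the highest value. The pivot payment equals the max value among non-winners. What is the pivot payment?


Step 1: The efficient winner is agent 1 with value 78
Step 2: Other agents' values: [29]
Step 3: Pivot payment = max(others) = 29
Step 4: The winner pays 29

29


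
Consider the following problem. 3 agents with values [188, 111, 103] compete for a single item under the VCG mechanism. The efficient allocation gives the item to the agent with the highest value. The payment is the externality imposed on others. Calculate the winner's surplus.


Step 1: The winner is the agent with the highest value: agent 0 with value 188
Step 2: Values of other agents: [111, 103]
Step 3: VCG payment = max of others' values = 111
Step 4: Surplus = 188 - 111 = 77

77


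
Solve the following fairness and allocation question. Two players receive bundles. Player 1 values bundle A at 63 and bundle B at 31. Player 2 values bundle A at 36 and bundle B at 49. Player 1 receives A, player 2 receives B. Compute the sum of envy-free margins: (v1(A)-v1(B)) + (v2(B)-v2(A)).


Step 1: Player 1's margin = v1(A) - v1(B) = 63 - 31 = 32
Step 2: Player 2's margin = v2(B) - v2(A) = 49 - 36 = 13
Step 3: Total margin = 32 + 13 = 45

45


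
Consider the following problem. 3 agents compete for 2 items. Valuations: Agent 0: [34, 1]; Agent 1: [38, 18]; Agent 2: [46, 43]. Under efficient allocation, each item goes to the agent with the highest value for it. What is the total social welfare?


Step 1: For each item, find the maximum value among all agents.
Step 2: Item 0 -> Agent 2 (value 46)
Step 3: Item 1 -> Agent 2 (value 43)
Step 4: Total welfare = 46 + 43 = 89

89


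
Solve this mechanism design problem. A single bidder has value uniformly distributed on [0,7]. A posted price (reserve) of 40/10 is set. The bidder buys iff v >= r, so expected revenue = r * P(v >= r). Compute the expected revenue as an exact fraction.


Step 1: Posted price r = 4, value support [0,7]
Step 2: P(v >= r) = (7 - 4)/7 = 3/7
Step 3: Expected revenue = r * P(v >= r) = 4 * 3/7
Step 4: Revenue = 12/7

12/7


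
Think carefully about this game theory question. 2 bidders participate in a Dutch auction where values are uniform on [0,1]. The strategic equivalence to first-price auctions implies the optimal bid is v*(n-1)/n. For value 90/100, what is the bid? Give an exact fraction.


Step 1: Dutch auctions are strategically equivalent to first-price auctions
Step 2: The equilibrium bid is b(v) = v*(n-1)/n
Step 3: b = 9/10 * 1/2
Step 4: b = 9/20

9/20


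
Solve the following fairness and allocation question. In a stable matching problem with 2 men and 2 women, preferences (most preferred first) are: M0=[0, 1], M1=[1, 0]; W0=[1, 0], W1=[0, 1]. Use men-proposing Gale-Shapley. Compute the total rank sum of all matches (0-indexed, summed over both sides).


Step 1: Run Gale-Shapley (men propose, women hold best offer):
  M0 proposes to W0; she accepts
  M1 proposes to W1; she accepts
Step 2: Final matching: W0-M0, W1-M1
Step 3: 0-indexed ranks (man's rank of his match, then woman's): 0 + 1 + 0 + 1
Step 4: Total rank sum = 2

2


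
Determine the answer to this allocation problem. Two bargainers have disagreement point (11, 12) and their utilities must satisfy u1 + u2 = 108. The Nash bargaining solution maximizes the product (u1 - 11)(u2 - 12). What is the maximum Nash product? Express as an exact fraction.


Step 1: The Nash solution splits surplus symmetrically above the disagreement point
Step 2: u1 = (total + d1 - d2)/2 = (108 + 11 - 12)/2 = 107/2
Step 3: u2 = (total - d1 + d2)/2 = (108 - 11 + 12)/2 = 109/2
Step 4: Nash product = (107/2 - 11) * (109/2 - 12)
Step 5: = 85/2 * 85/2 = 7225/4

7225/4


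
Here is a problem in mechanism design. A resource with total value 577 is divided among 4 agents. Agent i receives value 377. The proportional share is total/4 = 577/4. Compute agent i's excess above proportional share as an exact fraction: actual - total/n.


Step 1: Proportional share = 577/4
Step 2: Agent's actual allocation = 377
Step 3: Excess = 377 - 577/4 = 931/4

931/4


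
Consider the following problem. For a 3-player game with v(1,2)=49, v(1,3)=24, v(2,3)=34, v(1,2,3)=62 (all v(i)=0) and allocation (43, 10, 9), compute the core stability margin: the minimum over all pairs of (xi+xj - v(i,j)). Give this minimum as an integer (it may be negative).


Step 1: Slack for coalition (1,2): x1+x2 - v12 = 53 - 49 = 4
Step 2: Slack for coalition (1,3): x1+x3 - v13 = 52 - 24 = 28
Step 3: Slack for coalition (2,3): x2+x3 - v23 = 19 - 34 = -15
Step 4: Minimum slack = min(4, 28, -15) = -15, attained by (2,3); coalition (2,3) can block (slack < 0), so the allocation is not in the core

-15


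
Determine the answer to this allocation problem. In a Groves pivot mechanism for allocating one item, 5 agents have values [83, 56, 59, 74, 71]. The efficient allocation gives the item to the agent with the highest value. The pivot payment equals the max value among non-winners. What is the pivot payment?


Step 1: The efficient winner is agent 0 with value 83
Step 2: Other agents' values: [56, 59, 74, 71]
Step 3: Pivot payment = max(others) = 74
Step 4: The winner pays 74

74


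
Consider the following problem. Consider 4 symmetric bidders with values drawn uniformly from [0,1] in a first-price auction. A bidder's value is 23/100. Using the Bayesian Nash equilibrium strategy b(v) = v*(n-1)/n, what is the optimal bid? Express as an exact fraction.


Step 1: The symmetric BNE bidding function is b(v) = v * (n-1) / n
Step 2: Substitute v = 23/100 and n = 4
Step 3: b = 23/100 * 3/4
Step 4: b = 69/400

69/400


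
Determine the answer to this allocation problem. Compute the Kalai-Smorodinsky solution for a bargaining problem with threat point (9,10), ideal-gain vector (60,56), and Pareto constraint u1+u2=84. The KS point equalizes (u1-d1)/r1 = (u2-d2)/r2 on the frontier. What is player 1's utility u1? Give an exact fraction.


Step 1: At the KS point, (u1-d1)/r1 = (u2-d2)/r2 = t and u1+u2 = 84
Step 2: u1 = d1 + r1*t and u2 = d2 + r2*t, so (d1 + r1*t) + (d2 + r2*t) = 84
Step 3: t = (84 - 9 - 10)/(60 + 56) = 65/116
Step 4: u1 = d1 + r1*t = 9 + 60 * 65/116 = 1236/29
Step 5: (Check: u2 = d2 + r2*t = 1200/29; u1+u2 = 1236/29 + 1200/29 = 84, on the frontier.)

1236/29


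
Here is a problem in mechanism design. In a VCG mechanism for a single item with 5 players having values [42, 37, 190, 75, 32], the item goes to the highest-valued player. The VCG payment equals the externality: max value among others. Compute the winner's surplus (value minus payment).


Step 1: The winner is the agent with the highest value: agent 2 with value 190
Step 2: Values of other agents: [42, 37, 75, 32]
Step 3: VCG payment = max of others' values = 75
Step 4: Surplus = 190 - 75 = 115

115


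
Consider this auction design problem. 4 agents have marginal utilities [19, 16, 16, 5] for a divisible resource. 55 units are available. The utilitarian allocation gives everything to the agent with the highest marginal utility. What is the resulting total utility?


Step 1: The marginal utilities are [19, 16, 16, 5]
Step 2: The highest marginal utility is 19
Step 3: All 55 units go to that agent
Step 4: Total utility = 19 * 55 = 1045

1045


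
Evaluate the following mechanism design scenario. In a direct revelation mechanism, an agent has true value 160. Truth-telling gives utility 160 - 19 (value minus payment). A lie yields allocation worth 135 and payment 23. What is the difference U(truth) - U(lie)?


Step 1: U(truth) = value - payment = 160 - 19 = 141
Step 2: U(lie) = allocation - payment = 135 - 23 = 112
Step 3: IC gap = 141 - 112 = 29

29


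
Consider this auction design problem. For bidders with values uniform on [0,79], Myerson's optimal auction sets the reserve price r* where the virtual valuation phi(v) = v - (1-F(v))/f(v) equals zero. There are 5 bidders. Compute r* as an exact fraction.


Step 1: For U[0,79], F(v) = v/79 and f(v) = 1/79
Step 2: phi(v) = v - (1 - v/79)/(1/79) = v - (79 - v) = 2v - 79
Step 3: Set phi(r*) = 0: 2r* - 79 = 0
Step 4: r* = 79/2 (the number of bidders n = 5 does not enter)

79/2


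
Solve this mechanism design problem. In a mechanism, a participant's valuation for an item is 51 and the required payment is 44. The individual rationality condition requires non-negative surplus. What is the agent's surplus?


Step 1: Surplus = value - payment = 51 - 44 = 7
Step 2: IR is satisfied (surplus >= 0)

7


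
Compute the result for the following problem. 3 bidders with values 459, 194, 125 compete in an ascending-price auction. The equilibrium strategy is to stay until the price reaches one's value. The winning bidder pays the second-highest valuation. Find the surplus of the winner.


Step 1: Identify the highest value: 459
Step 2: Identify the second-highest value: 194
Step 3: The final price = second-highest value = 194
Step 4: Surplus = 459 - 194 = 265

265


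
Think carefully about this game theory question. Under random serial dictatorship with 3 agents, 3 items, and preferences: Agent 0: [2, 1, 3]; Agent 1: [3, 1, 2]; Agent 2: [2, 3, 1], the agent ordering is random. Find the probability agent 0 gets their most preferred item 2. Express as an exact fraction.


Step 1: Agent 0 wants item 2
Step 2: There are 6 possible orderings of agents
Step 3: In 3 orderings, agent 0 gets item 2
Step 4: Probability = 3/6 = 1/2

1/2


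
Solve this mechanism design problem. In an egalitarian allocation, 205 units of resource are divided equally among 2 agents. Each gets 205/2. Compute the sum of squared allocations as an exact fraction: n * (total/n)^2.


Step 1: Each agent's share = 205/2
Step 2: Square of each share = (205/2)^2 = 42025/4
Step 3: Sum of squares = 2 * 42025/4 = 42025/2

42025/2


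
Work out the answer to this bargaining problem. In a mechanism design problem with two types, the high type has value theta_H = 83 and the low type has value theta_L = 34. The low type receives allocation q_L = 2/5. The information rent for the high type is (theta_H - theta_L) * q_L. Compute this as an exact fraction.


Step 1: theta_H - theta_L = 83 - 34 = 49
Step 2: Information rent = (theta_H - theta_L) * q_L
Step 3: = 49 * 2/5
Step 4: = 98/5

98/5


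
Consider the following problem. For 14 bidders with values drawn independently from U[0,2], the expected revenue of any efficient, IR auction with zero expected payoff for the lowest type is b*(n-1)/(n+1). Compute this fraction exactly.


Step 1: By Revenue Equivalence, expected revenue = b*(n-1)/(n+1)
Step 2: Substituting n = 14, b = 2
Step 3: Revenue = 2*(14-1)/(14+1) = 2*13/15
Step 4: Revenue = 26/15

26/15


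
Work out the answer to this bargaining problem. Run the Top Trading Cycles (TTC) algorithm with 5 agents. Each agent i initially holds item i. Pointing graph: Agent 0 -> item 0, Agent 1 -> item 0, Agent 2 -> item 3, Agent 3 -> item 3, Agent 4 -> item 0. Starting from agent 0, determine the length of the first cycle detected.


Step 1: Trace the pointer graph from agent 0: 0 -> 0
Step 2: A cycle is detected when we revisit agent 0
Step 3: The cycle is: 0 -> 0
Step 4: Cycle length = 1

1
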